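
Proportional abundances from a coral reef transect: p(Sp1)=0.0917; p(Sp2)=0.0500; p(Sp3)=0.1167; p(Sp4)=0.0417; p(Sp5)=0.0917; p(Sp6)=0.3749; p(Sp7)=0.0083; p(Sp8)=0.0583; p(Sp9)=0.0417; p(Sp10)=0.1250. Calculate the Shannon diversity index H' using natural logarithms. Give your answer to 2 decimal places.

1.94

Each pᵢ ln pᵢ term (working shown to 4 dp, full precision carried): 0.0917×(-2.3892)=-0.2191, 0.05×(-2.9957)=-0.1498, 0.1167×(-2.1481)=-0.2507, 0.0417×(-3.1773)=-0.1325, 0.0917×(-2.3892)=-0.2191, 0.3749×(-0.9811)=-0.3678, 0.0083×(-4.7915)=-0.0398, 0.0583×(-2.8422)=-0.1657, 0.0417×(-3.1773)=-0.1325, 0.125×(-2.0794)=-0.2599.
Sum = -1.9369, so H' = 1.94.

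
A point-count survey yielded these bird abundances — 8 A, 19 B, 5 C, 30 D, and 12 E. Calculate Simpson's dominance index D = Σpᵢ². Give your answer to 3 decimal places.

0.273

Total N = 8+19+5+30+12 = 74, so the proportions are 0.10811, 0.25676, 0.06757, 0.40541, 0.16216 (working shown to 5 dp, full precision carried).
D = 0.10811² + 0.25676² + 0.06757² + 0.40541² + 0.16216² = 0.01169 + 0.06592 + 0.00457 + 0.16435 + 0.02630 = 0.27283.
To 3 decimal places, D = 0.273.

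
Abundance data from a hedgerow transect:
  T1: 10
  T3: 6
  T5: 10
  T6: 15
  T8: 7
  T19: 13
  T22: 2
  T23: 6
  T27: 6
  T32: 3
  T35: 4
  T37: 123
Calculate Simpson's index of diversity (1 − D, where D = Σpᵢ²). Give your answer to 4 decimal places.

Total N = 10+6+10+15+7+13+2+6+6+3+4+123 = 205, so the proportions are 0.04878, 0.029268, 0.04878, 0.073171, 0.034146, 0.063415, 0.009756, 0.029268, 0.029268, 0.014634, 0.019512, 0.6 (working shown to 6 dp, full precision carried).
D = 0.04878² + 0.029268² + 0.04878² + 0.073171² + 0.034146² + 0.063415² + 0.009756² + 0.029268² + 0.029268² + 0.014634² + 0.019512² + 0.6² = 0.002380 + 0.000857 + 0.002380 + 0.005354 + 0.001166 + 0.004021 + 0.000095 + 0.000857 + 0.000857 + 0.000214 + 0.000381 + 0.360000 = 0.378560.
So 1 − D = 0.621440, i.e. 0.6214 to 4 decimal places.

0.6214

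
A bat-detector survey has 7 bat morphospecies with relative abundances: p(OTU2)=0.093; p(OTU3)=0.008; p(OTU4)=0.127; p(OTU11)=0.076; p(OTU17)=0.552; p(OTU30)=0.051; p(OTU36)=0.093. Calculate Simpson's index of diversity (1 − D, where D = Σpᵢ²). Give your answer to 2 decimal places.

D = 0.093² + 0.008² + 0.127² + 0.076² + 0.552² + 0.051² + 0.093² = 0.0086 + 0.0001 + 0.0161 + 0.0058 + 0.3047 + 0.0026 + 0.0086 = 0.3466 (working shown to 4 dp, full precision carried).
So 1 − D = 0.6534, i.e. 0.65 to 2 decimal places.

0.65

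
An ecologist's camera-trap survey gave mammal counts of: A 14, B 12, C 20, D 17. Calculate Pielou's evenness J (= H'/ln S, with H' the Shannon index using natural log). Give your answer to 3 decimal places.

0.987

Total N = 14+12+20+17 = 63, so the proportions are 0.22222, 0.19048, 0.31746, 0.26984 (working shown to 5 dp, full precision carried).
H' = −Σ pᵢ ln pᵢ = −((-0.33424) + (-0.31585) + (-0.36425) + (-0.35347)) = 1.36782.
With S = 4 species, ln S = 1.38629, so J = 1.36782/1.38629 = 0.98667, i.e. 0.987 to 3 decimal places.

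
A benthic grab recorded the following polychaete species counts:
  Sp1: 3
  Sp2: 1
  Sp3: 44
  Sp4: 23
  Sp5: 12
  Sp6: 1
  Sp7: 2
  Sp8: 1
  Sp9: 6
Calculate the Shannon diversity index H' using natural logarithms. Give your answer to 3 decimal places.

Total N = 3+1+44+23+12+1+2+1+6 = 93, so the proportions are 0.03226, 0.01075, 0.47312, 0.24731, 0.12903, 0.01075, 0.02151, 0.01075, 0.06452 (working shown to 5 dp, full precision carried).
Each pᵢ ln pᵢ term: 0.03226×(-3.43399)=-0.11077, 0.01075×(-4.53260)=-0.04874, 0.47312×(-0.74841)=-0.35409, 0.24731×(-1.39711)=-0.34552, 0.12903×(-2.04769)=-0.26422, 0.01075×(-4.53260)=-0.04874, 0.02151×(-3.83945)=-0.08257, 0.01075×(-4.53260)=-0.04874, 0.06452×(-2.74084)=-0.17683.
Sum = -1.48021, so H' = 1.480.

1.480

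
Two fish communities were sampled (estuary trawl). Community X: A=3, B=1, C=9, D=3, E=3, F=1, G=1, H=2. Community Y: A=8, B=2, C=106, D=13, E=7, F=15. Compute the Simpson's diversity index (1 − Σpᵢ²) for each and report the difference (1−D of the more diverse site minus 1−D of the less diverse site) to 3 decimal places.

0.298

Community X: N=23, proportions 0.13043, 0.04348, 0.3913, 0.13043, 0.13043, 0.04348, 0.04348, 0.08696, giving 1−D = 0.78261 (working shown to 5 dp, full precision carried).
Community Y: N=151, proportions 0.05298, 0.01325, 0.70199, 0.08609, 0.04636, 0.09934, giving 1−D = 0.48480.
Difference = |0.78261 − 0.48480| = 0.29781, i.e. 0.298 to 3 decimal places.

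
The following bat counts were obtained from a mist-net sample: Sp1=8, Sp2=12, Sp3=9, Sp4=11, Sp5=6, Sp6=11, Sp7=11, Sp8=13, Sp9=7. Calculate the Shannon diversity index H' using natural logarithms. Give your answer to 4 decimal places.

2.1697

Total N = 8+12+9+11+6+11+11+13+7 = 88, so the proportions are 0.090909, 0.136364, 0.102273, 0.125, 0.068182, 0.125, 0.125, 0.147727, 0.079545 (working shown to 6 dp, full precision carried).
Each pᵢ ln pᵢ term: 0.090909×(-2.397895)=-0.217990, 0.136364×(-1.992430)=-0.271695, 0.102273×(-2.280112)=-0.233193, 0.125×(-2.079442)=-0.259930, 0.068182×(-2.685577)=-0.183108, 0.125×(-2.079442)=-0.259930, 0.125×(-2.079442)=-0.259930, 0.147727×(-1.912387)=-0.282512, 0.079545×(-2.531427)=-0.201363.
Sum = -2.169652, so H' = 2.1697.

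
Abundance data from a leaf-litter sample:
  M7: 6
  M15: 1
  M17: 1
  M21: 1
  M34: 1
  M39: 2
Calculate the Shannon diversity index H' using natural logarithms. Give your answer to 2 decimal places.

1.47

Total N = 6+1+1+1+1+2 = 12, so the proportions are 0.5, 0.0833, 0.0833, 0.0833, 0.0833, 0.1667 (working shown to 4 dp, full precision carried).
Each pᵢ ln pᵢ term: 0.5×(-0.6931)=-0.3466, 0.0833×(-2.4849)=-0.2071, 0.0833×(-2.4849)=-0.2071, 0.0833×(-2.4849)=-0.2071, 0.0833×(-2.4849)=-0.2071, 0.1667×(-1.7918)=-0.2986.
Sum = -1.4735, so H' = 1.47.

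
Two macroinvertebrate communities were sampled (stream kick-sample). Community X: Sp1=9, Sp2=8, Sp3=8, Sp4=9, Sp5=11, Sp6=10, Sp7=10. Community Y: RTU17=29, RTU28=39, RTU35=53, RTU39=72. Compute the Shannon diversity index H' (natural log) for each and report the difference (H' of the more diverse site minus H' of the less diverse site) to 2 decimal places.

0.61

Community X: N=65, proportions 0.1385, 0.1231, 0.1231, 0.1385, 0.1692, 0.1538, 0.1538, giving H' = 1.9398 (working shown to 4 dp, full precision carried).
Community Y: N=193, proportions 0.1503, 0.2021, 0.2746, 0.3731, giving H' = 1.3307.
Difference = |1.9398 − 1.3307| = 0.6091, i.e. 0.61 to 2 decimal places.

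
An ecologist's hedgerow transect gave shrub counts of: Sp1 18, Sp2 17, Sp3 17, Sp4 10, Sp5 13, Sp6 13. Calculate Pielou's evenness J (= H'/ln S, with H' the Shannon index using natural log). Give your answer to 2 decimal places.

0.99

Total N = 18+17+17+10+13+13 = 88, so the proportions are 0.2045, 0.1932, 0.1932, 0.1136, 0.1477, 0.1477 (working shown to 4 dp, full precision carried).
H' = −Σ pᵢ ln pᵢ = −((-0.3246) + (-0.3176) + (-0.3176) + (-0.2471) + (-0.2825) + (-0.2825)) = 1.7720.
With S = 6 species, ln S = 1.7918, so J = 1.7720/1.7918 = 0.9890, i.e. 0.99 to 2 decimal places.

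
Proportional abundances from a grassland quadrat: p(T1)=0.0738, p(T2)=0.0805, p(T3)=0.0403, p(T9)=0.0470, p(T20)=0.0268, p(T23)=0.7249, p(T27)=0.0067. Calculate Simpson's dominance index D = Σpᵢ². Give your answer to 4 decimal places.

0.5420

D = 0.0738² + 0.0805² + 0.0403² + 0.047² + 0.0268² + 0.7249² + 0.0067² = 0.005446 + 0.006480 + 0.001624 + 0.002209 + 0.000718 + 0.525480 + 0.000045 = 0.542003 (working shown to 6 dp, full precision carried).
To 4 decimal places, D = 0.5420.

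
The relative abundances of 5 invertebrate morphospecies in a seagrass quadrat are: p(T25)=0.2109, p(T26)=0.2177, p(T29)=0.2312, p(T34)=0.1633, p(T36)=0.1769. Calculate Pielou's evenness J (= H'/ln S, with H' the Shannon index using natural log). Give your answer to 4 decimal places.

0.9948

H' = −Σ pᵢ ln pᵢ = −((-0.328239) + (-0.331914) + (-0.338586) + (-0.295927) + (-0.306421)) = 1.601086 (working shown to 6 dp, full precision carried).
With S = 5 species, ln S = 1.609438, so J = 1.601086/1.609438 = 0.994811, i.e. 0.9948 to 4 decimal places.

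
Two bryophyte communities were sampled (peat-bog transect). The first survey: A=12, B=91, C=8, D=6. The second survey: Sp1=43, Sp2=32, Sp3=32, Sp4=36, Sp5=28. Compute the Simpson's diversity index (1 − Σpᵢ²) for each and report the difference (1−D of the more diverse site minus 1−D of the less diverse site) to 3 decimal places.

0.418

The first survey: N=117, proportions 0.10256, 0.77778, 0.06838, 0.05128, giving 1−D = 0.37724 (working shown to 5 dp, full precision carried).
The second survey: N=171, proportions 0.25146, 0.18713, 0.18713, 0.21053, 0.16374, giving 1−D = 0.79560.
Difference = |0.37724 − 0.79560| = 0.41836, i.e. 0.418 to 3 decimal places.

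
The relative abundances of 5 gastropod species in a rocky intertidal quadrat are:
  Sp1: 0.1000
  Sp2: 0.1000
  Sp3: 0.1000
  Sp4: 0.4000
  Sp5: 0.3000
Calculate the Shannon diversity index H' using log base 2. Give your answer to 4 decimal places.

Each pᵢ log₂ pᵢ term (working shown to 6 dp, full precision carried): 0.1×(-3.321928)=-0.332193, 0.1×(-3.321928)=-0.332193, 0.1×(-3.321928)=-0.332193, 0.4×(-1.321928)=-0.528771, 0.3×(-1.736966)=-0.521090.
Sum = -2.046439, so H' = 2.0464.

2.0464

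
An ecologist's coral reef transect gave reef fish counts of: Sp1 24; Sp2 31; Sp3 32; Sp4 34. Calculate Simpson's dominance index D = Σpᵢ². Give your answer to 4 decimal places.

Total N = 24+31+32+34 = 121, so the proportions are 0.198347, 0.256198, 0.264463, 0.280992 (working shown to 6 dp, full precision carried).
D = 0.198347² + 0.256198² + 0.264463² + 0.280992² = 0.039342 + 0.065638 + 0.069941 + 0.078956 = 0.253876.
To 4 decimal places, D = 0.2539.

0.2539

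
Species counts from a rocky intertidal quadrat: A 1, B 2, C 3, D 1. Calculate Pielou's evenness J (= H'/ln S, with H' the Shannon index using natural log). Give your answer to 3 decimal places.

Total N = 1+2+3+1 = 7, so the proportions are 0.14286, 0.28571, 0.42857, 0.14286 (working shown to 5 dp, full precision carried).
H' = −Σ pᵢ ln pᵢ = −((-0.27799) + (-0.35793) + (-0.36313) + (-0.27799)) = 1.27703.
With S = 4 species, ln S = 1.38629, so J = 1.27703/1.38629 = 0.92119, i.e. 0.921 to 3 decimal places.

0.921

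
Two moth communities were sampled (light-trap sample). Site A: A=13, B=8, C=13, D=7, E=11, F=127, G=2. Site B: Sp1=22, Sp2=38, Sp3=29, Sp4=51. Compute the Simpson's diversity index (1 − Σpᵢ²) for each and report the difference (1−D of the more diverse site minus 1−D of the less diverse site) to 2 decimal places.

Site A: N=181, proportions 0.0718, 0.0442, 0.0718, 0.0387, 0.0608, 0.7017, 0.011, giving 1−D = 0.4901 (working shown to 4 dp, full precision carried).
Site B: N=140, proportions 0.1571, 0.2714, 0.2071, 0.3643, giving 1−D = 0.7260.
Difference = |0.4901 − 0.7260| = 0.2359, i.e. 0.24 to 2 decimal places.

0.24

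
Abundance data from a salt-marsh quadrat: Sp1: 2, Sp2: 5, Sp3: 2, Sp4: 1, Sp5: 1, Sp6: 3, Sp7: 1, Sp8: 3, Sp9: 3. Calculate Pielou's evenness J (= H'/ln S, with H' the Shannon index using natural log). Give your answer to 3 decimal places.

Total N = 2+5+2+1+1+3+1+3+3 = 21, so the proportions are 0.09524, 0.2381, 0.09524, 0.04762, 0.04762, 0.14286, 0.04762, 0.14286, 0.14286 (working shown to 5 dp, full precision carried).
H' = −Σ pᵢ ln pᵢ = −((-0.22394) + (-0.34169) + (-0.22394) + (-0.14498) + (-0.14498) + (-0.27799) + (-0.14498) + (-0.27799) + (-0.27799)) = 2.05846.
With S = 9 species, ln S = 2.19722, so J = 2.05846/2.19722 = 0.93685, i.e. 0.937 to 3 decimal places.

0.937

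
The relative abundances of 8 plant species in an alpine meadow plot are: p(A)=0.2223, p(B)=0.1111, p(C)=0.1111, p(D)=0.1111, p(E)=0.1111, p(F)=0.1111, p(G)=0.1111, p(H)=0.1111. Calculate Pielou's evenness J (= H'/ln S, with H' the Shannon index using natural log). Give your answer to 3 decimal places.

H' = −Σ pᵢ ln pᵢ = −((-0.33428) + (-0.24412) + (-0.24412) + (-0.24412) + (-0.24412) + (-0.24412) + (-0.24412) + (-0.24412)) = 2.04314 (working shown to 5 dp, full precision carried).
With S = 8 species, ln S = 2.07944, so J = 2.04314/2.07944 = 0.98254, i.e. 0.983 to 3 decimal places.

0.983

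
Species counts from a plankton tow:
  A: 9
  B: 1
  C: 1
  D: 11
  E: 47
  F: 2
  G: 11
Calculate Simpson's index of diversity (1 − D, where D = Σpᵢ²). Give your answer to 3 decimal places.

Total N = 9+1+1+11+47+2+11 = 82, so the proportions are 0.10976, 0.0122, 0.0122, 0.13415, 0.57317, 0.02439, 0.13415 (working shown to 5 dp, full precision carried).
D = 0.10976² + 0.0122² + 0.0122² + 0.13415² + 0.57317² + 0.02439² + 0.13415² = 0.01205 + 0.00015 + 0.00015 + 0.01800 + 0.32852 + 0.00059 + 0.01800 = 0.37745.
So 1 − D = 0.62255, i.e. 0.623 to 3 decimal places.

0.623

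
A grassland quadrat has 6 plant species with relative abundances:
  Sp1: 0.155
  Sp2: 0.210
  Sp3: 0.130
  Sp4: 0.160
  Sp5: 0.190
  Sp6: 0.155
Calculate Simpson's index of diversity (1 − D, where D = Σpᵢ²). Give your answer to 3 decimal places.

0.829

D = 0.155² + 0.21² + 0.13² + 0.16² + 0.19² + 0.155² = 0.02403 + 0.04410 + 0.01690 + 0.02560 + 0.03610 + 0.02403 = 0.17075 (working shown to 5 dp, full precision carried).
So 1 − D = 0.82925, i.e. 0.829 to 3 decimal places.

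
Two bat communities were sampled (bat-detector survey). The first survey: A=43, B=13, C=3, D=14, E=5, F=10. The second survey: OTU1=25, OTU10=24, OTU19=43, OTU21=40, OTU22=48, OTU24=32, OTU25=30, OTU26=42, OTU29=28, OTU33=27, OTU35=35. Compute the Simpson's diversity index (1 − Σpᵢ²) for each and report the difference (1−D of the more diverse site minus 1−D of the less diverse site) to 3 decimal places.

0.208

The first survey: N=88, proportions 0.488636, 0.147727, 0.034091, 0.159091, 0.056818, 0.113636, giving 1−D = 0.696798 (working shown to 6 dp, full precision carried).
The second survey: N=374, proportions 0.066845, 0.064171, 0.114973, 0.106952, 0.128342, 0.085561, 0.080214, 0.112299, 0.074866, 0.072193, 0.093583, giving 1−D = 0.904344.
Difference = |0.696798 − 0.904344| = 0.207546, i.e. 0.208 to 3 decimal places.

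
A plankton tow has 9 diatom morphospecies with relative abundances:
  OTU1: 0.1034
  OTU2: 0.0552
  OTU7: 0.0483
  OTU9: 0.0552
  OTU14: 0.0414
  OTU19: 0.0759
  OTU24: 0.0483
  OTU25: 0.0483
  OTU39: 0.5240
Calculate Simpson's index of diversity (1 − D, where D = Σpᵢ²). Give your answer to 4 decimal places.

D = 0.1034² + 0.0552² + 0.0483² + 0.0552² + 0.0414² + 0.0759² + 0.0483² + 0.0483² + 0.524² = 0.010692 + 0.003047 + 0.002333 + 0.003047 + 0.001714 + 0.005761 + 0.002333 + 0.002333 + 0.274576 = 0.305835 (working shown to 6 dp, full precision carried).
So 1 − D = 0.694165, i.e. 0.6942 to 4 decimal places.

0.6942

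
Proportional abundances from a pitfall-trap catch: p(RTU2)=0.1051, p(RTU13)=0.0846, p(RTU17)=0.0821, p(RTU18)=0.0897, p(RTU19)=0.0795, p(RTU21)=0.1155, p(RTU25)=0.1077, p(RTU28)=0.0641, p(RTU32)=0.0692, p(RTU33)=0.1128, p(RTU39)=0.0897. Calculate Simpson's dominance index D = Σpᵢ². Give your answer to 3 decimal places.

D = 0.1051² + 0.0846² + 0.0821² + 0.0897² + 0.0795² + 0.1155² + 0.1077² + 0.0641² + 0.0692² + 0.1128² + 0.0897² = 0.01105 + 0.00716 + 0.00674 + 0.00805 + 0.00632 + 0.01334 + 0.01160 + 0.00411 + 0.00479 + 0.01272 + 0.00805 = 0.09392 (working shown to 5 dp, full precision carried).
To 3 decimal places, D = 0.094.

0.094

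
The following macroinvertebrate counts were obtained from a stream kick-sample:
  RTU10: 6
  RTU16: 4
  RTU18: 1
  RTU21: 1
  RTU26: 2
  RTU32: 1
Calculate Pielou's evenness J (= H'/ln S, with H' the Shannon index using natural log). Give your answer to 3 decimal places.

0.853

Total N = 6+4+1+1+2+1 = 15, so the proportions are 0.4, 0.26667, 0.06667, 0.06667, 0.13333, 0.06667 (working shown to 5 dp, full precision carried).
H' = −Σ pᵢ ln pᵢ = −((-0.36652) + (-0.35247) + (-0.18054) + (-0.18054) + (-0.26865) + (-0.18054)) = 1.52925.
With S = 6 species, ln S = 1.79176, so J = 1.52925/1.79176 = 0.85349, i.e. 0.853 to 3 decimal places.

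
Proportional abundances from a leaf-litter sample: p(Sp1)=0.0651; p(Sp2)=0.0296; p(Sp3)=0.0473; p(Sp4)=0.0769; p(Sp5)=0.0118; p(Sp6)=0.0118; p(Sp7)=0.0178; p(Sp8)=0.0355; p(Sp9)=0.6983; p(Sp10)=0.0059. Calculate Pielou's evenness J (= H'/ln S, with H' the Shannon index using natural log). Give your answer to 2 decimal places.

0.52

H' = −Σ pᵢ ln pᵢ = −((-0.1778) + (-0.1042) + (-0.1443) + (-0.1973) + (-0.0524) + (-0.0524) + (-0.0717) + (-0.1185) + (-0.2508) + (-0.0303)) = 1.1997 (working shown to 4 dp, full precision carried).
With S = 10 species, ln S = 2.3026, so J = 1.1997/2.3026 = 0.5210, i.e. 0.52 to 2 decimal places.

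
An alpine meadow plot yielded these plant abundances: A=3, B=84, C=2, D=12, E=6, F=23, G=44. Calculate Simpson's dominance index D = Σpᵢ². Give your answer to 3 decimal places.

0.321

Total N = 3+84+2+12+6+23+44 = 174, so the proportions are 0.01724, 0.48276, 0.01149, 0.06897, 0.03448, 0.13218, 0.25287 (working shown to 5 dp, full precision carried).
D = 0.01724² + 0.48276² + 0.01149² + 0.06897² + 0.03448² + 0.13218² + 0.25287² = 0.00030 + 0.23306 + 0.00013 + 0.00476 + 0.00119 + 0.01747 + 0.06395 = 0.32085.
To 3 decimal places, D = 0.321.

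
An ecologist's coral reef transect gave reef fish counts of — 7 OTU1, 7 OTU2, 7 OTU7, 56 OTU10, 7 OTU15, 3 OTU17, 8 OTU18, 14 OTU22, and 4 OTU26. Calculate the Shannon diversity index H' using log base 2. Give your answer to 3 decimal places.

Total N = 7+7+7+56+7+3+8+14+4 = 113, so the proportions are 0.06195, 0.06195, 0.06195, 0.49558, 0.06195, 0.02655, 0.0708, 0.12389, 0.0354 (working shown to 5 dp, full precision carried).
Each pᵢ log₂ pᵢ term: 0.06195×(-4.01282)=-0.24858, 0.06195×(-4.01282)=-0.24858, 0.06195×(-4.01282)=-0.24858, 0.49558×(-1.01282)=-0.50193, 0.06195×(-4.01282)=-0.24858, 0.02655×(-5.23522)=-0.13899, 0.0708×(-3.82018)=-0.27046, 0.12389×(-3.01282)=-0.37327, 0.0354×(-4.82018)=-0.17063.
Sum = -2.44960, so H' = 2.450.

2.450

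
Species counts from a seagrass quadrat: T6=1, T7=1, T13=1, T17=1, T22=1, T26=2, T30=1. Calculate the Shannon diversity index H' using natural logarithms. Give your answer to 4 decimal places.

1.9062

Total N = 1+1+1+1+1+2+1 = 8, so the proportions are 0.125, 0.125, 0.125, 0.125, 0.125, 0.25, 0.125 (working shown to 6 dp, full precision carried).
Each pᵢ ln pᵢ term: 0.125×(-2.079442)=-0.259930, 0.125×(-2.079442)=-0.259930, 0.125×(-2.079442)=-0.259930, 0.125×(-2.079442)=-0.259930, 0.125×(-2.079442)=-0.259930, 0.25×(-1.386294)=-0.346574, 0.125×(-2.079442)=-0.259930.
Sum = -1.906155, so H' = 1.9062.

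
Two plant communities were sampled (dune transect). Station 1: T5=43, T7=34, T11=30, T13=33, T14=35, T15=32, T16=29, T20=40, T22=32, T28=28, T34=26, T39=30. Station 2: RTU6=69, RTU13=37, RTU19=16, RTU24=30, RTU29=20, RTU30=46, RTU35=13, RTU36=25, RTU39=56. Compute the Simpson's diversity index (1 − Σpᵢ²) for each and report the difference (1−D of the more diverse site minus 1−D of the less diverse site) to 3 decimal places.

Station 1: N=392, proportions 0.109694, 0.086735, 0.076531, 0.084184, 0.089286, 0.081633, 0.07398, 0.102041, 0.081633, 0.071429, 0.066327, 0.076531, giving 1−D = 0.914957 (working shown to 6 dp, full precision carried).
Station 2: N=312, proportions 0.221154, 0.11859, 0.051282, 0.096154, 0.064103, 0.147436, 0.041667, 0.080128, 0.179487, giving 1−D = 0.858933.
Difference = |0.914957 − 0.858933| = 0.056024, i.e. 0.056 to 3 decimal places.

0.056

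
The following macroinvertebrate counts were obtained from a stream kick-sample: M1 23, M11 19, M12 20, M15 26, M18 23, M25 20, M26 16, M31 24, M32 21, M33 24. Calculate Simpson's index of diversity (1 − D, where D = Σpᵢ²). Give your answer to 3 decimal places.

0.898

Total N = 23+19+20+26+23+20+16+24+21+24 = 216, so the proportions are 0.10648, 0.08796, 0.09259, 0.12037, 0.10648, 0.09259, 0.07407, 0.11111, 0.09722, 0.11111 (working shown to 5 dp, full precision carried).
D = 0.10648² + 0.08796² + 0.09259² + 0.12037² + 0.10648² + 0.09259² + 0.07407² + 0.11111² + 0.09722² + 0.11111² = 0.01134 + 0.00774 + 0.00857 + 0.01449 + 0.01134 + 0.00857 + 0.00549 + 0.01235 + 0.00945 + 0.01235 = 0.10168.
So 1 − D = 0.89832, i.e. 0.898 to 3 decimal places.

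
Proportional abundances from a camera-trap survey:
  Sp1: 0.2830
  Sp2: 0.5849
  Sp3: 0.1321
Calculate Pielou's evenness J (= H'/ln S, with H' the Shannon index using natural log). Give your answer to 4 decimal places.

0.8541

H' = −Σ pᵢ ln pᵢ = −((-0.357233) + (-0.313690) + (-0.267396)) = 0.938320 (working shown to 6 dp, full precision carried).
With S = 3 species, ln S = 1.098612, so J = 0.938320/1.098612 = 0.854096, i.e. 0.8541 to 4 decimal places.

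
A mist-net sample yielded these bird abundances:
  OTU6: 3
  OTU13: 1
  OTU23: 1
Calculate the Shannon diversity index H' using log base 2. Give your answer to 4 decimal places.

Total N = 3+1+1 = 5, so the proportions are 0.6, 0.2, 0.2 (working shown to 6 dp, full precision carried).
Each pᵢ log₂ pᵢ term: 0.6×(-0.736966)=-0.442179, 0.2×(-2.321928)=-0.464386, 0.2×(-2.321928)=-0.464386.
Sum = -1.370951, so H' = 1.3710.

1.3710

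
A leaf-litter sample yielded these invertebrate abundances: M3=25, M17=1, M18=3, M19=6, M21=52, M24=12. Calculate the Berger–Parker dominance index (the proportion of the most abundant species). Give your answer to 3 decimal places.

0.525

Total N = 25+1+3+6+52+12 = 99, so the proportions are 0.25253, 0.0101, 0.0303, 0.06061, 0.52525, 0.12121 (working shown to 5 dp, full precision carried).
The largest proportion is 0.52525, i.e. d = 0.525 to 3 decimal places.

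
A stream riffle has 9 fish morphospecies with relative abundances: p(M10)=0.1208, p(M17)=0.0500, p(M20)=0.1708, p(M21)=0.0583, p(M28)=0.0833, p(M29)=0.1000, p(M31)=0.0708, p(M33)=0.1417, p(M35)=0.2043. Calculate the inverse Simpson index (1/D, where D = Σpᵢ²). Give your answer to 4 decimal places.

D = 0.1208² + 0.05² + 0.1708² + 0.0583² + 0.0833² + 0.1² + 0.0708² + 0.1417² + 0.2043² = 0.01459264 + 0.00250000 + 0.02917264 + 0.00339889 + 0.00693889 + 0.01000000 + 0.00501264 + 0.02007889 + 0.04173849 = 0.13343308 (working shown to 8 dp, full precision carried).
So 1/D = 7.494393, i.e. 7.4944 to 4 decimal places.

7.4944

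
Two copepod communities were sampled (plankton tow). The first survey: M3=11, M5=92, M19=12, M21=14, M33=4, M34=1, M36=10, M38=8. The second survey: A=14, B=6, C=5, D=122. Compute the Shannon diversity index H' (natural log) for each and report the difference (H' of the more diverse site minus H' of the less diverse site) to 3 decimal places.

The first survey: N=152, proportions 0.07237, 0.60526, 0.07895, 0.09211, 0.02632, 0.00658, 0.06579, 0.05263, giving H' = 1.37682 (working shown to 5 dp, full precision carried).
The second survey: N=147, proportions 0.09524, 0.04082, 0.03401, 0.82993, giving H' = 0.62421.
Difference = |1.37682 − 0.62421| = 0.75261, i.e. 0.753 to 3 decimal places.

0.753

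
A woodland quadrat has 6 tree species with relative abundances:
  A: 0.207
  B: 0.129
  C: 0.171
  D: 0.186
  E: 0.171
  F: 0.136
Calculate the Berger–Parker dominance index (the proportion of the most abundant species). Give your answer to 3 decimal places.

0.207

The largest proportion is 0.207, i.e. d = 0.207 to 3 decimal places.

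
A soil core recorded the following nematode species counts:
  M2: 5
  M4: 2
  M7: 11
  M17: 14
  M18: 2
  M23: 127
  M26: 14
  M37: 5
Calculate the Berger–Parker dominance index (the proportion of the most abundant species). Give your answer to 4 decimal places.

0.7056

Total N = 5+2+11+14+2+127+14+5 = 180, so the proportions are 0.027778, 0.011111, 0.061111, 0.077778, 0.011111, 0.705556, 0.077778, 0.027778 (working shown to 6 dp, full precision carried).
The largest proportion is 0.705556, i.e. d = 0.7056 to 4 decimal places.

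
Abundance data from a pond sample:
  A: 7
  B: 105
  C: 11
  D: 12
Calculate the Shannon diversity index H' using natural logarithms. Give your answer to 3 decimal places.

0.768

Total N = 7+105+11+12 = 135, so the proportions are 0.05185, 0.77778, 0.08148, 0.08889 (working shown to 5 dp, full precision carried).
Each pᵢ ln pᵢ term: 0.05185×(-2.95936)=-0.15345, 0.77778×(-0.25131)=-0.19547, 0.08148×(-2.50738)=-0.20430, 0.08889×(-2.42037)=-0.21514.
Sum = -0.76836, so H' = 0.768.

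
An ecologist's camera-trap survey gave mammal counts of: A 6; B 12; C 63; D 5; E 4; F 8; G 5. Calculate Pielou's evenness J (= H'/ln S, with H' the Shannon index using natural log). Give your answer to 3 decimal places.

Total N = 6+12+63+5+4+8+5 = 103, so the proportions are 0.05825, 0.1165, 0.61165, 0.04854, 0.03883, 0.07767, 0.04854 (working shown to 5 dp, full precision carried).
H' = −Σ pᵢ ln pᵢ = −((-0.16561) + (-0.25046) + (-0.30068) + (-0.14686) + (-0.12615) + (-0.19847) + (-0.14686)) = 1.33510.
With S = 7 species, ln S = 1.94591, so J = 1.33510/1.94591 = 0.68610, i.e. 0.686 to 3 decimal places.

0.686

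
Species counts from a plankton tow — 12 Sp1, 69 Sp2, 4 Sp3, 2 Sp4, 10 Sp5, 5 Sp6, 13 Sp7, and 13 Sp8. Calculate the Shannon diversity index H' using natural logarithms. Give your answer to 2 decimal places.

1.52

Total N = 12+69+4+2+10+5+13+13 = 128, so the proportions are 0.0938, 0.5391, 0.0312, 0.0156, 0.0781, 0.0391, 0.1016, 0.1016 (working shown to 4 dp, full precision carried).
Each pᵢ ln pᵢ term: 0.0938×(-2.3671)=-0.2219, 0.5391×(-0.6179)=-0.3331, 0.0312×(-3.4657)=-0.1083, 0.0156×(-4.1589)=-0.0650, 0.0781×(-2.5494)=-0.1992, 0.0391×(-3.2426)=-0.1267, 0.1016×(-2.2871)=-0.2323, 0.1016×(-2.2871)=-0.2323.
Sum = -1.5187, so H' = 1.52.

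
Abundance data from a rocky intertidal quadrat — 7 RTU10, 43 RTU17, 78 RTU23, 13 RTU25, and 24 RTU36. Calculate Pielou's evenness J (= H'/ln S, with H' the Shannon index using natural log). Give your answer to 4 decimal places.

0.8197

Total N = 7+43+78+13+24 = 165, so the proportions are 0.042424, 0.260606, 0.472727, 0.078788, 0.145455 (working shown to 6 dp, full precision carried).
H' = −Σ pᵢ ln pᵢ = −((-0.134062) + (-0.350449) + (-0.354185) + (-0.200200) + (-0.280421)) = 1.319316.
With S = 5 species, ln S = 1.609438, so J = 1.319316/1.609438 = 0.819737, i.e. 0.8197 to 4 decimal places.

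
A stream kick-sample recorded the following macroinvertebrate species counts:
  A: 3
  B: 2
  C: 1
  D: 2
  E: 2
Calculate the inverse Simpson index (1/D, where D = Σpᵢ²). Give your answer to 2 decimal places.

4.55

Total N = 3+2+1+2+2 = 10, so the proportions are 0.3, 0.2, 0.1, 0.2, 0.2 (working shown to 6 dp, full precision carried).
D = 0.3² + 0.2² + 0.1² + 0.2² + 0.2² = 0.090000 + 0.040000 + 0.010000 + 0.040000 + 0.040000 = 0.220000.
So 1/D = 4.5455, i.e. 4.55 to 2 decimal places.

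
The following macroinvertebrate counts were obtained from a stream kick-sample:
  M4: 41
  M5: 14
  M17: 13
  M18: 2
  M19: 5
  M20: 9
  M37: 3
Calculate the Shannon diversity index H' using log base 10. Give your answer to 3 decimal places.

0.666

Total N = 41+14+13+2+5+9+3 = 87, so the proportions are 0.47126, 0.16092, 0.14943, 0.02299, 0.05747, 0.10345, 0.03448 (working shown to 5 dp, full precision carried).
Each pᵢ log₁₀ pᵢ term: 0.47126×(-0.32674)=-0.15398, 0.16092×(-0.79339)=-0.12767, 0.14943×(-0.82558)=-0.12336, 0.02299×(-1.63849)=-0.03767, 0.05747×(-1.24055)=-0.07130, 0.10345×(-0.98528)=-0.10193, 0.03448×(-1.46240)=-0.05043.
Sum = -0.66633, so H' = 0.666.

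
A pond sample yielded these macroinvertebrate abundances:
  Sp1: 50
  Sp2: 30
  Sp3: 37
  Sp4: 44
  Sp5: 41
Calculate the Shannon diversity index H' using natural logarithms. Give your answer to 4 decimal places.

Total N = 50+30+37+44+41 = 202, so the proportions are 0.247525, 0.148515, 0.183168, 0.217822, 0.20297 (working shown to 6 dp, full precision carried).
Each pᵢ ln pᵢ term: 0.247525×(-1.396245)=-0.345605, 0.148515×(-1.907070)=-0.283228, 0.183168×(-1.697350)=-0.310901, 0.217822×(-1.524078)=-0.331977, 0.20297×(-1.594696)=-0.323676.
Sum = -1.595387, so H' = 1.5954.

1.5954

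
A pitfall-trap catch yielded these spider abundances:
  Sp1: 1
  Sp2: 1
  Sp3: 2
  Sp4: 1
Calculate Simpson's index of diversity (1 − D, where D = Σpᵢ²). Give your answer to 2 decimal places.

0.72

Total N = 1+1+2+1 = 5, so the proportions are 0.2, 0.2, 0.4, 0.2 (working shown to 4 dp, full precision carried).
D = 0.2² + 0.2² + 0.4² + 0.2² = 0.0400 + 0.0400 + 0.1600 + 0.0400 = 0.2800.
So 1 − D = 0.7200, i.e. 0.72 to 2 decimal places.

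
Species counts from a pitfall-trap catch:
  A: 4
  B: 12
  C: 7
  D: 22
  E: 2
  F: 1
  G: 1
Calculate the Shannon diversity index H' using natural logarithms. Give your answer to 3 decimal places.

1.476

Total N = 4+12+7+22+2+1+1 = 49, so the proportions are 0.08163, 0.2449, 0.14286, 0.44898, 0.04082, 0.02041, 0.02041 (working shown to 5 dp, full precision carried).
Each pᵢ ln pᵢ term: 0.08163×(-2.50553)=-0.20453, 0.2449×(-1.40691)=-0.34455, 0.14286×(-1.94591)=-0.27799, 0.44898×(-0.80078)=-0.35953, 0.04082×(-3.19867)=-0.13056, 0.02041×(-3.89182)=-0.07942, 0.02041×(-3.89182)=-0.07942.
Sum = -1.47601, so H' = 1.476.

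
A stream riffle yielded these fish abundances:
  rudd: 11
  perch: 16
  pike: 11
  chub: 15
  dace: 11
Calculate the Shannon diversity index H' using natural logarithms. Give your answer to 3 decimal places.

Total N = 11+16+11+15+11 = 64, so the proportions are 0.17188, 0.25, 0.17188, 0.23438, 0.17188 (working shown to 5 dp, full precision carried).
Each pᵢ ln pᵢ term: 0.17188×(-1.76099)=-0.30267, 0.25×(-1.38629)=-0.34657, 0.17188×(-1.76099)=-0.30267, 0.23438×(-1.45083)=-0.34004, 0.17188×(-1.76099)=-0.30267.
Sum = -1.59462, so H' = 1.595.

1.595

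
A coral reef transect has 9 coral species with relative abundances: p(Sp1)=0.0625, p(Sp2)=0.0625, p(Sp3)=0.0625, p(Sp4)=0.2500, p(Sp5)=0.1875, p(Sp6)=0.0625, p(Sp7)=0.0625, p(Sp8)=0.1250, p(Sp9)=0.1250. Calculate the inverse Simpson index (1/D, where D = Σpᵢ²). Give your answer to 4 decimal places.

D = 0.0625² + 0.0625² + 0.0625² + 0.25² + 0.1875² + 0.0625² + 0.0625² + 0.125² + 0.125² = 0.00390625 + 0.00390625 + 0.00390625 + 0.06250000 + 0.03515625 + 0.00390625 + 0.00390625 + 0.01562500 + 0.01562500 = 0.14843750 (working shown to 8 dp, full precision carried).
So 1/D = 6.736842, i.e. 6.7368 to 4 decimal places.

6.7368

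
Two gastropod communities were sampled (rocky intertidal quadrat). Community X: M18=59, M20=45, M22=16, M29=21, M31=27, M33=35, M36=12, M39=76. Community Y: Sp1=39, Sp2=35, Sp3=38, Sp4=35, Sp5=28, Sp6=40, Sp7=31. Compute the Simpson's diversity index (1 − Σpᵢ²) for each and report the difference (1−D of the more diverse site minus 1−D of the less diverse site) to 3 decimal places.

Community X: N=291, proportions 0.20275, 0.15464, 0.05498, 0.07216, 0.09278, 0.12027, 0.04124, 0.26117, giving 1−D = 0.83376 (working shown to 5 dp, full precision carried).
Community Y: N=246, proportions 0.15854, 0.14228, 0.15447, 0.14228, 0.11382, 0.1626, 0.12602, giving 1−D = 0.85524.
Difference = |0.83376 − 0.85524| = 0.02148, i.e. 0.021 to 3 decimal places.

0.021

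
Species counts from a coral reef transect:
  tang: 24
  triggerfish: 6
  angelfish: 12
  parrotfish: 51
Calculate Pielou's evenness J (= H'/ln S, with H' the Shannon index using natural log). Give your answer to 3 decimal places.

Total N = 24+6+12+51 = 93, so the proportions are 0.25806, 0.06452, 0.12903, 0.54839 (working shown to 5 dp, full precision carried).
H' = −Σ pᵢ ln pᵢ = −((-0.34956) + (-0.17683) + (-0.26422) + (-0.32946)) = 1.12006.
With S = 4 species, ln S = 1.38629, so J = 1.12006/1.38629 = 0.80796, i.e. 0.808 to 3 decimal places.

0.808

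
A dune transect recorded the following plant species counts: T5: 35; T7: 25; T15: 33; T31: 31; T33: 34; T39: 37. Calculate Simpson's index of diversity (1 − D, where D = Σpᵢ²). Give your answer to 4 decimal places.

0.8310

Total N = 35+25+33+31+34+37 = 195, so the proportions are 0.179487, 0.128205, 0.169231, 0.158974, 0.174359, 0.189744 (working shown to 6 dp, full precision carried).
D = 0.179487² + 0.128205² + 0.169231² + 0.158974² + 0.174359² + 0.189744² = 0.032216 + 0.016437 + 0.028639 + 0.025273 + 0.030401 + 0.036003 = 0.168968.
So 1 − D = 0.831032, i.e. 0.8310 to 4 decimal places.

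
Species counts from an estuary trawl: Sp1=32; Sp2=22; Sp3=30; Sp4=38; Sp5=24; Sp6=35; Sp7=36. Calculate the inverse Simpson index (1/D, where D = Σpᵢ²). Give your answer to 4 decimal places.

6.7764

Total N = 32+22+30+38+24+35+36 = 217, so the proportions are 0.14746544, 0.10138249, 0.13824885, 0.17511521, 0.11059908, 0.16129032, 0.16589862 (working shown to 8 dp, full precision carried).
D = 0.14746544² + 0.10138249² + 0.13824885² + 0.17511521² + 0.11059908² + 0.16129032² + 0.16589862² = 0.02174606 + 0.01027841 + 0.01911274 + 0.03066534 + 0.01223216 + 0.02601457 + 0.02752235 = 0.14757162.
So 1/D = 6.776371, i.e. 6.7764 to 4 decimal places.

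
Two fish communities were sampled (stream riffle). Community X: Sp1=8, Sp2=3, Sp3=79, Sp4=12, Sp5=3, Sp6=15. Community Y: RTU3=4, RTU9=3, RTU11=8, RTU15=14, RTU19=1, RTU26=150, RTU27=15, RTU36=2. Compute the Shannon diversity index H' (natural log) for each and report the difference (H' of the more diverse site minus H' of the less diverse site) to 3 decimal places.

0.192

Community X: N=120, proportions 0.066667, 0.025, 0.658333, 0.1, 0.025, 0.125, giving H' = 1.130382 (working shown to 6 dp, full precision carried).
Community Y: N=197, proportions 0.020305, 0.015228, 0.040609, 0.071066, 0.005076, 0.761421, 0.076142, 0.010152, giving H' = 0.937896.
Difference = |1.130382 − 0.937896| = 0.192486, i.e. 0.192 to 3 decimal places.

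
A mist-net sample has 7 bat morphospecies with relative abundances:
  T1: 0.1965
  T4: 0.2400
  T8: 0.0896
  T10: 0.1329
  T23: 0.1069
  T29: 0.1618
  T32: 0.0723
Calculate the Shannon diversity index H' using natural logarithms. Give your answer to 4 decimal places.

Each pᵢ ln pᵢ term (working shown to 6 dp, full precision carried): 0.1965×(-1.627093)=-0.319724, 0.24×(-1.427116)=-0.342508, 0.0896×(-2.412400)=-0.216151, 0.1329×(-2.018158)=-0.268213, 0.1069×(-2.235861)=-0.239014, 0.1618×(-1.821394)=-0.294702, 0.0723×(-2.626931)=-0.189927.
Sum = -1.870238, so H' = 1.8702.

1.8702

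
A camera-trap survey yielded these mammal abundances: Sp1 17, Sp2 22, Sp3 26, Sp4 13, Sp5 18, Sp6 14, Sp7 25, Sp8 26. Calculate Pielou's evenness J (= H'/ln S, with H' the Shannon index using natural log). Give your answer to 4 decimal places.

0.9849

Total N = 17+22+26+13+18+14+25+26 = 161, so the proportions are 0.10559, 0.136646, 0.161491, 0.080745, 0.111801, 0.086957, 0.15528, 0.161491 (working shown to 6 dp, full precision carried).
H' = −Σ pᵢ ln pᵢ = −((-0.237387) + (-0.271975) + (-0.294447) + (-0.203192) + (-0.244960) + (-0.212378) + (-0.289213) + (-0.294447)) = 2.047999.
With S = 8 species, ln S = 2.079442, so J = 2.047999/2.079442 = 0.984879, i.e. 0.9849 to 4 decimal places.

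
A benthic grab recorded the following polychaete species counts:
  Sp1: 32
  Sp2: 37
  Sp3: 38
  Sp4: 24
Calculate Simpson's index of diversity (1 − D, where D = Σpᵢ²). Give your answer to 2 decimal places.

Total N = 32+37+38+24 = 131, so the proportions are 0.2443, 0.2824, 0.2901, 0.1832 (working shown to 4 dp, full precision carried).
D = 0.2443² + 0.2824² + 0.2901² + 0.1832² = 0.0597 + 0.0798 + 0.0841 + 0.0336 = 0.2572.
So 1 − D = 0.7428, i.e. 0.74 to 2 decimal places.

0.74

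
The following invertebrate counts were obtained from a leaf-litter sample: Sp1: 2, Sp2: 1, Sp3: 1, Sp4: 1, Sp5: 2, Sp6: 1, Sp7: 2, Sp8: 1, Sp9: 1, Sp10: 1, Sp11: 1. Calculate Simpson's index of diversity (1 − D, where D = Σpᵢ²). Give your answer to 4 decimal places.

0.8980

Total N = 2+1+1+1+2+1+2+1+1+1+1 = 14, so the proportions are 0.142857, 0.071429, 0.071429, 0.071429, 0.142857, 0.071429, 0.142857, 0.071429, 0.071429, 0.071429, 0.071429 (working shown to 6 dp, full precision carried).
D = 0.142857² + 0.071429² + 0.071429² + 0.071429² + 0.142857² + 0.071429² + 0.142857² + 0.071429² + 0.071429² + 0.071429² + 0.071429² = 0.020408 + 0.005102 + 0.005102 + 0.005102 + 0.020408 + 0.005102 + 0.020408 + 0.005102 + 0.005102 + 0.005102 + 0.005102 = 0.102041.
So 1 − D = 0.897959, i.e. 0.8980 to 4 decimal places.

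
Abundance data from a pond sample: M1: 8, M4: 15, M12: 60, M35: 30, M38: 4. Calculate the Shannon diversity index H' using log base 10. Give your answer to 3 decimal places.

0.544

Total N = 8+15+60+30+4 = 117, so the proportions are 0.06838, 0.12821, 0.51282, 0.25641, 0.03419 (working shown to 5 dp, full precision carried).
Each pᵢ log₁₀ pᵢ term: 0.06838×(-1.16510)=-0.07966, 0.12821×(-0.89209)=-0.11437, 0.51282×(-0.29003)=-0.14874, 0.25641×(-0.59106)=-0.15156, 0.03419×(-1.46613)=-0.05012.
Sum = -0.54445, so H' = 0.544.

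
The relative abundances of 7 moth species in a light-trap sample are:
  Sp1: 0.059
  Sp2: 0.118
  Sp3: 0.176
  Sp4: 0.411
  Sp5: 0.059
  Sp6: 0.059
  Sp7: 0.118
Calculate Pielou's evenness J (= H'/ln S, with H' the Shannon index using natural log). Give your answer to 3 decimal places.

0.862

H' = −Σ pᵢ ln pᵢ = −((-0.16698) + (-0.25217) + (-0.30576) + (-0.36545) + (-0.16698) + (-0.16698) + (-0.25217)) = 1.67650 (working shown to 5 dp, full precision carried).
With S = 7 species, ln S = 1.94591, so J = 1.67650/1.94591 = 0.86155, i.e. 0.862 to 3 decimal places.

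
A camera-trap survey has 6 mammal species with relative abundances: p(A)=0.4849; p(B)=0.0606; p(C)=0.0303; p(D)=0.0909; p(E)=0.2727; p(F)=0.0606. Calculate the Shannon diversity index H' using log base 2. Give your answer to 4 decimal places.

Each pᵢ log₂ pᵢ term (working shown to 6 dp, full precision carried): 0.4849×(-1.044241)=-0.506352, 0.0606×(-4.044538)=-0.245099, 0.0303×(-5.044538)=-0.152850, 0.0909×(-3.459576)=-0.314475, 0.2727×(-1.874613)=-0.511207, 0.0606×(-4.044538)=-0.245099.
Sum = -1.975082, so H' = 1.9751.

1.9751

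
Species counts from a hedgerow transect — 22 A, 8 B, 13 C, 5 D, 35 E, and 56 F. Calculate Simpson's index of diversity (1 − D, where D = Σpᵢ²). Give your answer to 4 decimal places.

0.7359

Total N = 22+8+13+5+35+56 = 139, so the proportions are 0.158273, 0.057554, 0.093525, 0.035971, 0.251799, 0.402878 (working shown to 6 dp, full precision carried).
D = 0.158273² + 0.057554² + 0.093525² + 0.035971² + 0.251799² + 0.402878² = 0.025050 + 0.003312 + 0.008747 + 0.001294 + 0.063403 + 0.162310 = 0.264117.
So 1 − D = 0.735883, i.e. 0.7359 to 4 decimal places.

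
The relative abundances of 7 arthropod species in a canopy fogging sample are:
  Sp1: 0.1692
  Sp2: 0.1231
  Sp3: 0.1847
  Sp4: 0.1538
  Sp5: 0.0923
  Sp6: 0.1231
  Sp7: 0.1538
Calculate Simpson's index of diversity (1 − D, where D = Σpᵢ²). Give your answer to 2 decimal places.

0.85

D = 0.1692² + 0.1231² + 0.1847² + 0.1538² + 0.0923² + 0.1231² + 0.1538² = 0.0286 + 0.0152 + 0.0341 + 0.0237 + 0.0085 + 0.0152 + 0.0237 = 0.1489 (working shown to 4 dp, full precision carried).
So 1 − D = 0.8511, i.e. 0.85 to 2 decimal places.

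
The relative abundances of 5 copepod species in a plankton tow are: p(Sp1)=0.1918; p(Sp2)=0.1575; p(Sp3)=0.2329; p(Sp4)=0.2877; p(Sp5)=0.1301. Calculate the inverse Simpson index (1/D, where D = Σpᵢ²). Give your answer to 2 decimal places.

D = 0.1918² + 0.1575² + 0.2329² + 0.2877² + 0.1301² = 0.036787 + 0.024806 + 0.054242 + 0.082771 + 0.016926 = 0.215533 (working shown to 6 dp, full precision carried).
So 1/D = 4.6397, i.e. 4.64 to 2 decimal places.

4.64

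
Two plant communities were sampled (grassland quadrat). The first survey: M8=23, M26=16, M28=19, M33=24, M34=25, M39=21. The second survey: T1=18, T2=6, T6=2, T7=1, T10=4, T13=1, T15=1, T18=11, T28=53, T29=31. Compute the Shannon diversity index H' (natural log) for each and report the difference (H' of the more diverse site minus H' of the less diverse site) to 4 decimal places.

0.1552

The first survey: N=128, proportions 0.179688, 0.125, 0.148438, 0.1875, 0.195312, 0.164062, giving H' = 1.780919 (working shown to 6 dp, full precision carried).
The second survey: N=128, proportions 0.140625, 0.046875, 0.015625, 0.007812, 0.03125, 0.007812, 0.007812, 0.085938, 0.414062, 0.242188, giving H' = 1.625744.
Difference = |1.780919 − 1.625744| = 0.155175, i.e. 0.1552 to 4 decimal places.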